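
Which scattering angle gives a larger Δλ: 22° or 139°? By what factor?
139° produces the larger shift by a factor of 24.098

Calculate both shifts using Δλ = λ_C(1 - cos θ):

For θ₁ = 22°:
Δλ₁ = 2.4263 × (1 - cos(22°))
Δλ₁ = 2.4263 × 0.0728
Δλ₁ = 0.1767 pm

For θ₂ = 139°:
Δλ₂ = 2.4263 × (1 - cos(139°))
Δλ₂ = 2.4263 × 1.7547
Δλ₂ = 4.2575 pm

The 139° angle produces the larger shift.
Ratio: 4.2575/0.1767 = 24.098

(Intermediate values are shown rounded; full precision is carried through to the final answer.)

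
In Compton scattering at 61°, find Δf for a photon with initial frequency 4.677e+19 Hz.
7.632e+18 Hz (decrease)

Convert frequency to wavelength (c = 299792458 m/s):
λ₀ = c/f₀ = 299792458/4.677e+19 = 6.4099307e-12 m = 6.4099 pm

Calculate Compton shift:
Δλ = λ_C(1 - cos(61°)) = 1.2500 pm

Final wavelength:
λ' = λ₀ + Δλ = 6.4099 + 1.2500 = 7.6599 pm

Final frequency:
f' = c/λ' = 299792458/7.6599424e-12 = 3.9137691e+19 Hz

Frequency shift (decrease):
Δf = f₀ - f' = 4.677e+19 - 3.9137691e+19 = 7.632e+18 Hz

(Intermediate values are shown rounded; full precision is carried through to the final answer.)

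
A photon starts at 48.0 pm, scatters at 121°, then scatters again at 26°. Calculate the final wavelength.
51.9215 pm

Apply Compton shift twice:

First scattering at θ₁ = 121°:
Δλ₁ = λ_C(1 - cos(121°))
Δλ₁ = 2.4263 × 1.5150
Δλ₁ = 3.6760 pm

After first scattering:
λ₁ = 48.0 + 3.6760 = 51.6760 pm

Second scattering at θ₂ = 26°:
Δλ₂ = λ_C(1 - cos(26°))
Δλ₂ = 2.4263 × 0.1012
Δλ₂ = 0.2456 pm

Final wavelength:
λ₂ = 51.6760 + 0.2456 = 51.9215 pm

Total shift: Δλ_total = 3.6760 + 0.2456 = 3.9215 pm

(Intermediate values are shown rounded; full precision is carried through to the final answer.)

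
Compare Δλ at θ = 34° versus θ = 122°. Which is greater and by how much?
122° produces the larger shift by a factor of 8.949

Calculate both shifts using Δλ = λ_C(1 - cos θ):

For θ₁ = 34°:
Δλ₁ = 2.4263 × (1 - cos(34°))
Δλ₁ = 2.4263 × 0.1710
Δλ₁ = 0.4148 pm

For θ₂ = 122°:
Δλ₂ = 2.4263 × (1 - cos(122°))
Δλ₂ = 2.4263 × 1.5299
Δλ₂ = 3.7121 pm

The 122° angle produces the larger shift.
Ratio: 3.7121/0.4148 = 8.949

(Intermediate values are shown rounded; full precision is carried through to the final answer.)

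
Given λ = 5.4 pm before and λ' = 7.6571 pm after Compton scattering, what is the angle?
86.00°

First find the wavelength shift:
Δλ = λ' - λ = 7.6571 - 5.4 = 2.2571 pm

Using Δλ = λ_C(1 - cos θ), with λ_C = h/(m_e·c) ≈ 2.42631024 pm:
cos θ = 1 - Δλ/λ_C
cos θ = 1 - 2.2571/2.42631024
cos θ = 0.069740

θ = arccos(0.069740)
θ = 86.00°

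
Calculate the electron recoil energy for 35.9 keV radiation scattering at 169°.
4.3872 keV

By energy conservation: K_e = E_initial - E_final

First find the scattered photon energy:
Initial wavelength: λ = hc/E = 34.5360 pm
Compton shift: Δλ = λ_C(1 - cos(169°)) = 4.8080 pm
Final wavelength: λ' = 34.5360 + 4.8080 = 39.3440 pm
Final photon energy: E' = hc/λ' = 31.5128 keV

Electron kinetic energy:
K_e = E - E' = 35.9000 - 31.5128 = 4.3872 keV

(Intermediate values are shown rounded; full precision is carried through to the final answer.)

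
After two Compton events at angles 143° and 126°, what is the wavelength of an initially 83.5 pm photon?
91.7165 pm

Apply Compton shift twice:

First scattering at θ₁ = 143°:
Δλ₁ = λ_C(1 - cos(143°))
Δλ₁ = 2.4263 × 1.7986
Δλ₁ = 4.3640 pm

After first scattering:
λ₁ = 83.5 + 4.3640 = 87.8640 pm

Second scattering at θ₂ = 126°:
Δλ₂ = λ_C(1 - cos(126°))
Δλ₂ = 2.4263 × 1.5878
Δλ₂ = 3.8525 pm

Final wavelength:
λ₂ = 87.8640 + 3.8525 = 91.7165 pm

Total shift: Δλ_total = 4.3640 + 3.8525 = 8.2165 pm

(Intermediate values are shown rounded; full precision is carried through to the final answer.)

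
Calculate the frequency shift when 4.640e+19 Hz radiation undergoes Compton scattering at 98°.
1.390e+19 Hz (decrease)

Convert frequency to wavelength (c = 299792458 m/s):
λ₀ = c/f₀ = 299792458/4.640e+19 = 6.4610444e-12 m = 6.4610 pm

Calculate Compton shift:
Δλ = λ_C(1 - cos(98°)) = 2.7640 pm

Final wavelength:
λ' = λ₀ + Δλ = 6.4610 + 2.7640 = 9.2250 pm

Final frequency:
f' = c/λ' = 299792458/9.2250317e-12 = 3.2497716e+19 Hz

Frequency shift (decrease):
Δf = f₀ - f' = 4.640e+19 - 3.2497716e+19 = 1.390e+19 Hz

(Intermediate values are shown rounded; full precision is carried through to the final answer.)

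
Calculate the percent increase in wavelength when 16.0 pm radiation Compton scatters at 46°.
4.6303%

Calculate the Compton shift:
Δλ = λ_C(1 - cos(46°))
Δλ = 2.4263 × (1 - cos(46°))
Δλ = 2.4263 × 0.3053
Δλ = 0.7409 pm

Percentage change:
(Δλ/λ₀) × 100 = (0.7409/16.0) × 100
= 4.6303%

(Intermediate values are shown rounded; full precision is carried through to the final answer.)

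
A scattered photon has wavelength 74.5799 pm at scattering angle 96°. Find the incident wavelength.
71.9000 pm

From λ' = λ + Δλ, we have λ = λ' - Δλ

First calculate the Compton shift:
Δλ = λ_C(1 - cos θ)
Δλ = 2.4263 × (1 - cos(96°))
Δλ = 2.4263 × 1.1045
Δλ = 2.6799 pm

Initial wavelength:
λ = λ' - Δλ
λ = 74.5799 - 2.6799
λ = 71.9000 pm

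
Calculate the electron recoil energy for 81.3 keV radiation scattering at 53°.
4.8436 keV

By energy conservation: K_e = E_initial - E_final

First find the scattered photon energy:
Initial wavelength: λ = hc/E = 15.2502 pm
Compton shift: Δλ = λ_C(1 - cos(53°)) = 0.9661 pm
Final wavelength: λ' = 15.2502 + 0.9661 = 16.2163 pm
Final photon energy: E' = hc/λ' = 76.4564 keV

Electron kinetic energy:
K_e = E - E' = 81.3000 - 76.4564 = 4.8436 keV

(Intermediate values are shown rounded; full precision is carried through to the final answer.)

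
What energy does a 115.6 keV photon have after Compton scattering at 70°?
100.6223 keV

First convert energy to wavelength:
λ = hc/E, with hc ≈ 1239.842 keV·pm (i.e. 1239.842 eV·nm)

For E = 115.6 keV = 115600 eV:
λ = 1239.842 keV·pm / 115.6 keV
λ = 10.7253 pm

Calculate the Compton shift:
Δλ = λ_C(1 - cos(70°)) = 2.4263 × 0.6580
Δλ = 1.5965 pm

Final wavelength:
λ' = 10.7253 + 1.5965 = 12.3217 pm

Final energy:
E' = hc/λ' = 1239.842 / 12.3217 = 100.6223 keV

(Intermediate values are shown rounded; full precision is carried through to the final answer.)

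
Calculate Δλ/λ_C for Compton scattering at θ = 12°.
0.0219 λ_C

The Compton shift formula is:
Δλ = λ_C(1 - cos θ)

Dividing both sides by λ_C:
Δλ/λ_C = 1 - cos θ

For θ = 12°:
Δλ/λ_C = 1 - cos(12°)
Δλ/λ_C = 1 - 0.9781
Δλ/λ_C = 0.0219

This means the shift is 0.0219 × λ_C = 0.0530 pm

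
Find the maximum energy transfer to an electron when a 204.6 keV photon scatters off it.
90.9828 keV

Maximum energy transfer occurs at θ = 180° (backscattering).

Initial photon: E₀ = 204.6 keV → λ₀ = 6.0598 pm

Maximum Compton shift (at 180°):
Δλ_max = 2λ_C = 2 × 2.4263 = 4.8526 pm

Final wavelength:
λ' = 6.0598 + 4.8526 = 10.9125 pm

Minimum photon energy (maximum energy to electron):
E'_min = hc/λ' = 113.6172 keV

Maximum electron kinetic energy:
K_max = E₀ - E'_min = 204.6000 - 113.6172 = 90.9828 keV

(Intermediate values are shown rounded; full precision is carried through to the final answer.)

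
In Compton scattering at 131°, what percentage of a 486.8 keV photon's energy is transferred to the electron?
0.6120 (or 61.20%)

Calculate initial and final photon energies:

Initial: E₀ = 486.8 keV → λ₀ = 2.5469 pm
Compton shift: Δλ = 4.0181 pm
Final wavelength: λ' = 6.5650 pm
Final energy: E' = 188.8553 keV

Fractional energy loss:
(E₀ - E')/E₀ = (486.8000 - 188.8553)/486.8000
= 297.9447/486.8000
= 0.6120
= 61.20%

(Intermediate values are shown rounded; full precision is carried through to the final answer.)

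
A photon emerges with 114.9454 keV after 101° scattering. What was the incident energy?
157.0000 keV

Convert final energy to wavelength (hc ≈ 1239.842 keV·pm):
λ' = hc/E' = 1239.842 / 114.9454 = 10.7864 pm

Calculate the Compton shift:
Δλ = λ_C(1 - cos(101°))
Δλ = 2.4263 × (1 - cos(101°))
Δλ = 2.8893 pm

Initial wavelength:
λ = λ' - Δλ = 10.7864 - 2.8893 = 7.8971 pm

Initial energy:
E = hc/λ = 1239.842 / 7.8971 = 157.0000 keV

(Intermediate values are shown rounded; full precision is carried through to the final answer.)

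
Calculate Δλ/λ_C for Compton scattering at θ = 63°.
0.5460 λ_C

The Compton shift formula is:
Δλ = λ_C(1 - cos θ)

Dividing both sides by λ_C:
Δλ/λ_C = 1 - cos θ

For θ = 63°:
Δλ/λ_C = 1 - cos(63°)
Δλ/λ_C = 1 - 0.4540
Δλ/λ_C = 0.5460

This means the shift is 0.5460 × λ_C = 1.3248 pm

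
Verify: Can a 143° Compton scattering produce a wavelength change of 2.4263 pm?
No, inconsistent

Calculate the expected shift for θ = 143°:

Δλ_expected = λ_C(1 - cos(143°))
Δλ_expected = 2.4263 × (1 - cos(143°))
Δλ_expected = 2.4263 × 1.7986
Δλ_expected = 4.3640 pm

Given shift: 2.4263 pm
Expected shift: 4.3640 pm
Difference: 1.9377 pm

The values do not match. The given shift corresponds to θ ≈ 90.0°, not 143°.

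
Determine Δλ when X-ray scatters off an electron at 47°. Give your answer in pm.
0.7716 pm

Using the Compton scattering formula:
Δλ = λ_C(1 - cos θ)

where λ_C = h/(m_e·c) ≈ 2.4263 pm is the Compton wavelength of an electron.

For θ = 47°:
cos(47°) = 0.6820
1 - cos(47°) = 0.3180

Δλ = 2.4263 × 0.3180
Δλ = 0.7716 pm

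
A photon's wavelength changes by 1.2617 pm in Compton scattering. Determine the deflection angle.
61.32°

From the Compton formula Δλ = λ_C(1 - cos θ), we can solve for θ:

cos θ = 1 - Δλ/λ_C

Given:
- Δλ = 1.2617 pm
- λ_C = h/(m_e·c) ≈ 2.42631024 pm

cos θ = 1 - 1.2617/2.42631024
cos θ = 1 - 0.520008
cos θ = 0.479992

θ = arccos(0.479992)
θ = 61.32°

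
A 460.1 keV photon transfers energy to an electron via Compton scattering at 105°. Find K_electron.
244.4381 keV

By energy conservation: K_e = E_initial - E_final

First find the scattered photon energy:
Initial wavelength: λ = hc/E = 2.6947 pm
Compton shift: Δλ = λ_C(1 - cos(105°)) = 3.0543 pm
Final wavelength: λ' = 2.6947 + 3.0543 = 5.7490 pm
Final photon energy: E' = hc/λ' = 215.6619 keV

Electron kinetic energy:
K_e = E - E' = 460.1000 - 215.6619 = 244.4381 keV

(Intermediate values are shown rounded; full precision is carried through to the final answer.)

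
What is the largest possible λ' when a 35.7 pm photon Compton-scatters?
40.5526 pm (at θ = 180°)

The Compton shift is Δλ = λ_C(1 − cos θ).

Since cos θ ranges from −1 to 1, the factor (1 − cos θ) ranges from 0 to 2; the maximum shift occurs at θ = 180° (backscattering):
Δλ_max = 2λ_C = 2 × 2.4263 pm = 4.8526 pm

Maximum scattered wavelength:
λ'_max = λ₀ + Δλ_max = 35.7 + 4.8526 = 40.5526 pm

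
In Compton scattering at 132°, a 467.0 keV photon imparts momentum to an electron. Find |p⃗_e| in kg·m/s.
3.2414e-22 kg·m/s

The electron is initially at rest, so by conservation of momentum:
p⃗_e = p⃗₀ − p⃗'  (incident photon momentum minus scattered photon momentum)

Photon momentum magnitudes (p = h/λ = E/c):
λ₀ = hc/E₀ = 2.6549 pm → p₀ = h/λ₀ = 2.4958e-22 kg·m/s
Δλ = λ_C(1 − cos 132°) = 4.0498 pm
λ' = 6.7047 pm → p' = h/λ' = 9.8827e-23 kg·m/s

The scattered photon makes angle θ = 132° with the incident direction, so by the law of cosines:
|p⃗_e|² = p₀² + p'² − 2p₀p'cos θ
|p⃗_e|² = (2.4958e-22)² + (9.8827e-23)² − 2·2.4958e-22·9.8827e-23·cos(132°)
|p⃗_e| = 3.2414e-22 kg·m/s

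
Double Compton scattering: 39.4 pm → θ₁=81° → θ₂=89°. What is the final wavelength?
43.8307 pm

Apply Compton shift twice:

First scattering at θ₁ = 81°:
Δλ₁ = λ_C(1 - cos(81°))
Δλ₁ = 2.4263 × 0.8436
Δλ₁ = 2.0468 pm

After first scattering:
λ₁ = 39.4 + 2.0468 = 41.4468 pm

Second scattering at θ₂ = 89°:
Δλ₂ = λ_C(1 - cos(89°))
Δλ₂ = 2.4263 × 0.9825
Δλ₂ = 2.3840 pm

Final wavelength:
λ₂ = 41.4468 + 2.3840 = 43.8307 pm

Total shift: Δλ_total = 2.0468 + 2.3840 = 4.4307 pm

(Intermediate values are shown rounded; full precision is carried through to the final answer.)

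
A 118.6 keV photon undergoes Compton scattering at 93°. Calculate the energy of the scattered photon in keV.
95.3191 keV

First convert energy to wavelength:
λ = hc/E, with hc ≈ 1239.842 keV·pm (i.e. 1239.842 eV·nm)

For E = 118.6 keV = 118600 eV:
λ = 1239.842 keV·pm / 118.6 keV
λ = 10.4540 pm

Calculate the Compton shift:
Δλ = λ_C(1 - cos(93°)) = 2.4263 × 1.0523
Δλ = 2.5533 pm

Final wavelength:
λ' = 10.4540 + 2.5533 = 13.0073 pm

Final energy:
E' = hc/λ' = 1239.842 / 13.0073 = 95.3191 keV

(Intermediate values are shown rounded; full precision is carried through to the final answer.)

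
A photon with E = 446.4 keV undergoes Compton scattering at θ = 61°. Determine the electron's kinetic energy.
138.5510 keV

By energy conservation: K_e = E_initial - E_final

First find the scattered photon energy:
Initial wavelength: λ = hc/E = 2.7774 pm
Compton shift: Δλ = λ_C(1 - cos(61°)) = 1.2500 pm
Final wavelength: λ' = 2.7774 + 1.2500 = 4.0274 pm
Final photon energy: E' = hc/λ' = 307.8490 keV

Electron kinetic energy:
K_e = E - E' = 446.4000 - 307.8490 = 138.5510 keV

(Intermediate values are shown rounded; full precision is carried through to the final answer.)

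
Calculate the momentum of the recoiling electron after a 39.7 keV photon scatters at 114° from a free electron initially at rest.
3.3854e-23 kg·m/s

The electron is initially at rest, so by conservation of momentum:
p⃗_e = p⃗₀ − p⃗'  (incident photon momentum minus scattered photon momentum)

Photon momentum magnitudes (p = h/λ = E/c):
λ₀ = hc/E₀ = 31.2303 pm → p₀ = h/λ₀ = 2.1217e-23 kg·m/s
Δλ = λ_C(1 − cos 114°) = 3.4132 pm
λ' = 34.6435 pm → p' = h/λ' = 1.9126e-23 kg·m/s

The scattered photon makes angle θ = 114° with the incident direction, so by the law of cosines:
|p⃗_e|² = p₀² + p'² − 2p₀p'cos θ
|p⃗_e|² = (2.1217e-23)² + (1.9126e-23)² − 2·2.1217e-23·1.9126e-23·cos(114°)
|p⃗_e| = 3.3854e-23 kg·m/s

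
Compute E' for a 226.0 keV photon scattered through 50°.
195.1667 keV

First convert energy to wavelength:
λ = hc/E, with hc ≈ 1239.842 keV·pm (i.e. 1239.842 eV·nm)

For E = 226.0 keV = 226000 eV:
λ = 1239.842 keV·pm / 226.0 keV
λ = 5.4860 pm

Calculate the Compton shift:
Δλ = λ_C(1 - cos(50°)) = 2.4263 × 0.3572
Δλ = 0.8667 pm

Final wavelength:
λ' = 5.4860 + 0.8667 = 6.3527 pm

Final energy:
E' = hc/λ' = 1239.842 / 6.3527 = 195.1667 keV

(Intermediate values are shown rounded; full precision is carried through to the final answer.)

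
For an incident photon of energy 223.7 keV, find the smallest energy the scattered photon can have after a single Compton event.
119.2723 keV (at θ = 180°)

The scattered photon has minimum energy when its wavelength is maximum, i.e., when the Compton shift Δλ = λ_C(1 − cos θ) is maximum. This occurs at θ = 180° (backscattering), giving Δλ_max = 2λ_C = 4.8526 pm.

Initial wavelength: λ₀ = hc/E₀ = 5.5424 pm
Maximum final wavelength: λ'_max = λ₀ + 2λ_C = 5.5424 + 4.8526 = 10.3951 pm
Minimum final energy: E'_min = hc/λ'_max = 119.2723 keV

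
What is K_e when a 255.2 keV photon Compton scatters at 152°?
123.6787 keV

By energy conservation: K_e = E_initial - E_final

First find the scattered photon energy:
Initial wavelength: λ = hc/E = 4.8583 pm
Compton shift: Δλ = λ_C(1 - cos(152°)) = 4.5686 pm
Final wavelength: λ' = 4.8583 + 4.5686 = 9.4269 pm
Final photon energy: E' = hc/λ' = 131.5213 keV

Electron kinetic energy:
K_e = E - E' = 255.2000 - 131.5213 = 123.6787 keV

(Intermediate values are shown rounded; full precision is carried through to the final answer.)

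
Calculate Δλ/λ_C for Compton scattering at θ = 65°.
0.5774 λ_C

The Compton shift formula is:
Δλ = λ_C(1 - cos θ)

Dividing both sides by λ_C:
Δλ/λ_C = 1 - cos θ

For θ = 65°:
Δλ/λ_C = 1 - cos(65°)
Δλ/λ_C = 1 - 0.4226
Δλ/λ_C = 0.5774

This means the shift is 0.5774 × λ_C = 1.4009 pm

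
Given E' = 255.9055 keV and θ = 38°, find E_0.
286.3000 keV

Convert final energy to wavelength (hc ≈ 1239.842 keV·pm):
λ' = hc/E' = 1239.842 / 255.9055 = 4.8449 pm

Calculate the Compton shift:
Δλ = λ_C(1 - cos(38°))
Δλ = 2.4263 × (1 - cos(38°))
Δλ = 0.5144 pm

Initial wavelength:
λ = λ' - Δλ = 4.8449 - 0.5144 = 4.3306 pm

Initial energy:
E = hc/λ = 1239.842 / 4.3306 = 286.3000 keV

(Intermediate values are shown rounded; full precision is carried through to the final answer.)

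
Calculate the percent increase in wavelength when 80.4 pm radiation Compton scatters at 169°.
5.9802%

Calculate the Compton shift:
Δλ = λ_C(1 - cos(169°))
Δλ = 2.4263 × (1 - cos(169°))
Δλ = 2.4263 × 1.9816
Δλ = 4.8080 pm

Percentage change:
(Δλ/λ₀) × 100 = (4.8080/80.4) × 100
= 5.9802%

(Intermediate values are shown rounded; full precision is carried through to the final answer.)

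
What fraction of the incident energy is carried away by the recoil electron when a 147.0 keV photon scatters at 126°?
0.3135 (or 31.35%)

Calculate initial and final photon energies:

Initial: E₀ = 147.0 keV → λ₀ = 8.4343 pm
Compton shift: Δλ = 3.8525 pm
Final wavelength: λ' = 12.2868 pm
Final energy: E' = 100.9088 keV

Fractional energy loss:
(E₀ - E')/E₀ = (147.0000 - 100.9088)/147.0000
= 46.0912/147.0000
= 0.3135
= 31.35%

(Intermediate values are shown rounded; full precision is carried through to the final answer.)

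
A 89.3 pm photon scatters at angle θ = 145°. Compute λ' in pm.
93.7138 pm

Using the Compton scattering formula:
λ' = λ + Δλ = λ + λ_C(1 - cos θ)

Given:
- Initial wavelength λ = 89.3 pm
- Scattering angle θ = 145°
- Compton wavelength λ_C ≈ 2.4263 pm

Calculate the shift:
Δλ = 2.4263 × (1 - cos(145°))
Δλ = 2.4263 × 1.8192
Δλ = 4.4138 pm

Final wavelength:
λ' = 89.3 + 4.4138 = 93.7138 pm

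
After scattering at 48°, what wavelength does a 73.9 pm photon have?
74.7028 pm

Using the Compton scattering formula:
λ' = λ + Δλ = λ + λ_C(1 - cos θ)

Given:
- Initial wavelength λ = 73.9 pm
- Scattering angle θ = 48°
- Compton wavelength λ_C ≈ 2.4263 pm

Calculate the shift:
Δλ = 2.4263 × (1 - cos(48°))
Δλ = 2.4263 × 0.3309
Δλ = 0.8028 pm

Final wavelength:
λ' = 73.9 + 0.8028 = 74.7028 pm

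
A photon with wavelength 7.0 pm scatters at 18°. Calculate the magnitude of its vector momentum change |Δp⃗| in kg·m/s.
2.9410e-23 kg·m/s

Photon momentum magnitude is p = h/λ.

Initial momentum:
p₀ = h/λ = 6.6261e-34/7.0000e-12 = 9.4658e-23 kg·m/s

After scattering:
λ' = λ + Δλ = 7.0 + 0.1188 = 7.1188 pm
p' = h/λ' = 6.6261e-34/7.1188e-12 = 9.3079e-23 kg·m/s

Momentum is a vector; the scattered photon's direction makes angle θ = 18° with the incident direction. The magnitude of the vector change Δp⃗ = p⃗₀ − p⃗' is found from the law of cosines:
|Δp⃗|² = p₀² + p'² − 2p₀p'cos θ
|Δp⃗|² = (9.4658e-23)² + (9.3079e-23)² − 2·9.4658e-23·9.3079e-23·cos(18°)
|Δp⃗| = 2.9410e-23 kg·m/s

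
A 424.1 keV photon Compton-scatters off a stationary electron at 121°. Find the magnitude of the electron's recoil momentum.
2.9136e-22 kg·m/s

The electron is initially at rest, so by conservation of momentum:
p⃗_e = p⃗₀ − p⃗'  (incident photon momentum minus scattered photon momentum)

Photon momentum magnitudes (p = h/λ = E/c):
λ₀ = hc/E₀ = 2.9235 pm → p₀ = h/λ₀ = 2.2665e-22 kg·m/s
Δλ = λ_C(1 − cos 121°) = 3.6760 pm
λ' = 6.5994 pm → p' = h/λ' = 1.0040e-22 kg·m/s

The scattered photon makes angle θ = 121° with the incident direction, so by the law of cosines:
|p⃗_e|² = p₀² + p'² − 2p₀p'cos θ
|p⃗_e|² = (2.2665e-22)² + (1.0040e-22)² − 2·2.2665e-22·1.0040e-22·cos(121°)
|p⃗_e| = 2.9136e-22 kg·m/s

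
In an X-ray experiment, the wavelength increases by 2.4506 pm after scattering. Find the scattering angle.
90.57°

From the Compton formula Δλ = λ_C(1 - cos θ), we can solve for θ:

cos θ = 1 - Δλ/λ_C

Given:
- Δλ = 2.4506 pm
- λ_C = h/(m_e·c) ≈ 2.42631024 pm

cos θ = 1 - 2.4506/2.42631024
cos θ = 1 - 1.010011
cos θ = -0.010011

θ = arccos(-0.010011)
θ = 90.57°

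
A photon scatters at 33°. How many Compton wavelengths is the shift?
0.1613 λ_C

The Compton shift formula is:
Δλ = λ_C(1 - cos θ)

Dividing both sides by λ_C:
Δλ/λ_C = 1 - cos θ

For θ = 33°:
Δλ/λ_C = 1 - cos(33°)
Δλ/λ_C = 1 - 0.8387
Δλ/λ_C = 0.1613

This means the shift is 0.1613 × λ_C = 0.3914 pm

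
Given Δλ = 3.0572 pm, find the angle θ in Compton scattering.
105.07°

From the Compton formula Δλ = λ_C(1 - cos θ), we can solve for θ:

cos θ = 1 - Δλ/λ_C

Given:
- Δλ = 3.0572 pm
- λ_C = h/(m_e·c) ≈ 2.42631024 pm

cos θ = 1 - 3.0572/2.42631024
cos θ = 1 - 1.260020
cos θ = -0.260020

θ = arccos(-0.260020)
θ = 105.07°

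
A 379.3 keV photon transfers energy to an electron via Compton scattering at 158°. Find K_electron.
223.2412 keV

By energy conservation: K_e = E_initial - E_final

First find the scattered photon energy:
Initial wavelength: λ = hc/E = 3.2688 pm
Compton shift: Δλ = λ_C(1 - cos(158°)) = 4.6759 pm
Final wavelength: λ' = 3.2688 + 4.6759 = 7.9447 pm
Final photon energy: E' = hc/λ' = 156.0588 keV

Electron kinetic energy:
K_e = E - E' = 379.3000 - 156.0588 = 223.2412 keV

(Intermediate values are shown rounded; full precision is carried through to the final answer.)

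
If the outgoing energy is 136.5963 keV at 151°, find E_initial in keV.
273.7998 keV

Convert final energy to wavelength (hc ≈ 1239.842 keV·pm):
λ' = hc/E' = 1239.842 / 136.5963 = 9.0767 pm

Calculate the Compton shift:
Δλ = λ_C(1 - cos(151°))
Δλ = 2.4263 × (1 - cos(151°))
Δλ = 4.5484 pm

Initial wavelength:
λ = λ' - Δλ = 9.0767 - 4.5484 = 4.5283 pm

Initial energy:
E = hc/λ = 1239.842 / 4.5283 = 273.7998 keV

(Intermediate values are shown rounded; full precision is carried through to the final answer.)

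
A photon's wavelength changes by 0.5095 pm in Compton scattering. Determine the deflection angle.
37.81°

From the Compton formula Δλ = λ_C(1 - cos θ), we can solve for θ:

cos θ = 1 - Δλ/λ_C

Given:
- Δλ = 0.5095 pm
- λ_C = h/(m_e·c) ≈ 2.42631024 pm

cos θ = 1 - 0.5095/2.42631024
cos θ = 1 - 0.209990
cos θ = 0.790010

θ = arccos(0.790010)
θ = 37.81°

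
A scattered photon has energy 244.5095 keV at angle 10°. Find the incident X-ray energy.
246.2999 keV

Convert final energy to wavelength (hc ≈ 1239.842 keV·pm):
λ' = hc/E' = 1239.842 / 244.5095 = 5.0707 pm

Calculate the Compton shift:
Δλ = λ_C(1 - cos(10°))
Δλ = 2.4263 × (1 - cos(10°))
Δλ = 0.0369 pm

Initial wavelength:
λ = λ' - Δλ = 5.0707 - 0.0369 = 5.0339 pm

Initial energy:
E = hc/λ = 1239.842 / 5.0339 = 246.2999 keV

(Intermediate values are shown rounded; full precision is carried through to the final answer.)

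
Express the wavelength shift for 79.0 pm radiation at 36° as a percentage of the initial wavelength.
0.5866%

Calculate the Compton shift:
Δλ = λ_C(1 - cos(36°))
Δλ = 2.4263 × (1 - cos(36°))
Δλ = 2.4263 × 0.1910
Δλ = 0.4634 pm

Percentage change:
(Δλ/λ₀) × 100 = (0.4634/79.0) × 100
= 0.5866%

(Intermediate values are shown rounded; full precision is carried through to the final answer.)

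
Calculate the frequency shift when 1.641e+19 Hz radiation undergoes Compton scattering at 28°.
2.512e+17 Hz (decrease)

Convert frequency to wavelength (c = 299792458 m/s):
λ₀ = c/f₀ = 299792458/1.641e+19 = 1.8268888e-11 m = 18.2689 pm

Calculate Compton shift:
Δλ = λ_C(1 - cos(28°)) = 0.2840 pm

Final wavelength:
λ' = λ₀ + Δλ = 18.2689 + 0.2840 = 18.5529 pm

Final frequency:
f' = c/λ' = 299792458/1.8552894e-11 = 1.6158798e+19 Hz

Frequency shift (decrease):
Δf = f₀ - f' = 1.641e+19 - 1.6158798e+19 = 2.512e+17 Hz

(Intermediate values are shown rounded; full precision is carried through to the final answer.)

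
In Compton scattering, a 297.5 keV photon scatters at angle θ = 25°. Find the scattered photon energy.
282.1117 keV

First convert energy to wavelength:
λ = hc/E, with hc ≈ 1239.842 keV·pm (i.e. 1239.842 eV·nm)

For E = 297.5 keV = 297500 eV:
λ = 1239.842 keV·pm / 297.5 keV
λ = 4.1675 pm

Calculate the Compton shift:
Δλ = λ_C(1 - cos(25°)) = 2.4263 × 0.0937
Δλ = 0.2273 pm

Final wavelength:
λ' = 4.1675 + 0.2273 = 4.3949 pm

Final energy:
E' = hc/λ' = 1239.842 / 4.3949 = 282.1117 keV

(Intermediate values are shown rounded; full precision is carried through to the final answer.)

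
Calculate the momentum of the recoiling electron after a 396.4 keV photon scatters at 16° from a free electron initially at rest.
5.8428e-23 kg·m/s

The electron is initially at rest, so by conservation of momentum:
p⃗_e = p⃗₀ − p⃗'  (incident photon momentum minus scattered photon momentum)

Photon momentum magnitudes (p = h/λ = E/c):
λ₀ = hc/E₀ = 3.1278 pm → p₀ = h/λ₀ = 2.1185e-22 kg·m/s
Δλ = λ_C(1 − cos 16°) = 0.0940 pm
λ' = 3.2217 pm → p' = h/λ' = 2.0567e-22 kg·m/s

The scattered photon makes angle θ = 16° with the incident direction, so by the law of cosines:
|p⃗_e|² = p₀² + p'² − 2p₀p'cos θ
|p⃗_e|² = (2.1185e-22)² + (2.0567e-22)² − 2·2.1185e-22·2.0567e-22·cos(16°)
|p⃗_e| = 5.8428e-23 kg·m/s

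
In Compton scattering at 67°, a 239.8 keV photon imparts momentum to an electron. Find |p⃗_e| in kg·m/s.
1.2797e-22 kg·m/s

The electron is initially at rest, so by conservation of momentum:
p⃗_e = p⃗₀ − p⃗'  (incident photon momentum minus scattered photon momentum)

Photon momentum magnitudes (p = h/λ = E/c):
λ₀ = hc/E₀ = 5.1703 pm → p₀ = h/λ₀ = 1.2816e-22 kg·m/s
Δλ = λ_C(1 − cos 67°) = 1.4783 pm
λ' = 6.6486 pm → p' = h/λ' = 9.9661e-23 kg·m/s

The scattered photon makes angle θ = 67° with the incident direction, so by the law of cosines:
|p⃗_e|² = p₀² + p'² − 2p₀p'cos θ
|p⃗_e|² = (1.2816e-22)² + (9.9661e-23)² − 2·1.2816e-22·9.9661e-23·cos(67°)
|p⃗_e| = 1.2797e-22 kg·m/s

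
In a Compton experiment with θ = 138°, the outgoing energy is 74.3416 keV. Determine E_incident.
99.5999 keV

Convert final energy to wavelength (hc ≈ 1239.842 keV·pm):
λ' = hc/E' = 1239.842 / 74.3416 = 16.6776 pm

Calculate the Compton shift:
Δλ = λ_C(1 - cos(138°))
Δλ = 2.4263 × (1 - cos(138°))
Δλ = 4.2294 pm

Initial wavelength:
λ = λ' - Δλ = 16.6776 - 4.2294 = 12.4482 pm

Initial energy:
E = hc/λ = 1239.842 / 12.4482 = 99.5999 keV

(Intermediate values are shown rounded; full precision is carried through to the final answer.)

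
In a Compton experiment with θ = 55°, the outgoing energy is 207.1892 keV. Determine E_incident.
250.5000 keV

Convert final energy to wavelength (hc ≈ 1239.842 keV·pm):
λ' = hc/E' = 1239.842 / 207.1892 = 5.9841 pm

Calculate the Compton shift:
Δλ = λ_C(1 - cos(55°))
Δλ = 2.4263 × (1 - cos(55°))
Δλ = 1.0346 pm

Initial wavelength:
λ = λ' - Δλ = 5.9841 - 1.0346 = 4.9495 pm

Initial energy:
E = hc/λ = 1239.842 / 4.9495 = 250.5000 keV

(Intermediate values are shown rounded; full precision is carried through to the final answer.)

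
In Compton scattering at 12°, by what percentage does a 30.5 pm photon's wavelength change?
0.1738%

Calculate the Compton shift:
Δλ = λ_C(1 - cos(12°))
Δλ = 2.4263 × (1 - cos(12°))
Δλ = 2.4263 × 0.0219
Δλ = 0.0530 pm

Percentage change:
(Δλ/λ₀) × 100 = (0.0530/30.5) × 100
= 0.1738%

(Intermediate values are shown rounded; full precision is carried through to the final answer.)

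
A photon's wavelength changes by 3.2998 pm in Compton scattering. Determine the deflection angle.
111.10°

From the Compton formula Δλ = λ_C(1 - cos θ), we can solve for θ:

cos θ = 1 - Δλ/λ_C

Given:
- Δλ = 3.2998 pm
- λ_C = h/(m_e·c) ≈ 2.42631024 pm

cos θ = 1 - 3.2998/2.42631024
cos θ = 1 - 1.360007
cos θ = -0.360007

θ = arccos(-0.360007)
θ = 111.10°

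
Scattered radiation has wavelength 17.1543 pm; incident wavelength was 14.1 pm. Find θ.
105.00°

First find the wavelength shift:
Δλ = λ' - λ = 17.1543 - 14.1 = 3.0543 pm

Using Δλ = λ_C(1 - cos θ), with λ_C = h/(m_e·c) ≈ 2.42631024 pm:
cos θ = 1 - Δλ/λ_C
cos θ = 1 - 3.0543/2.42631024
cos θ = -0.258825

θ = arccos(-0.258825)
θ = 105.00°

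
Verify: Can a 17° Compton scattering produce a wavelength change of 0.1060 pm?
Yes, consistent

Calculate the expected shift for θ = 17°:

Δλ_expected = λ_C(1 - cos(17°))
Δλ_expected = 2.4263 × (1 - cos(17°))
Δλ_expected = 2.4263 × 0.0437
Δλ_expected = 0.1060 pm

Given shift: 0.1060 pm
Expected shift: 0.1060 pm
Difference: 0.0000 pm

The values match. This is consistent with Compton scattering at the stated angle.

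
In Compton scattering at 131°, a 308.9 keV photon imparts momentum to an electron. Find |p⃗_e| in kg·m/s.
2.2788e-22 kg·m/s

The electron is initially at rest, so by conservation of momentum:
p⃗_e = p⃗₀ − p⃗'  (incident photon momentum minus scattered photon momentum)

Photon momentum magnitudes (p = h/λ = E/c):
λ₀ = hc/E₀ = 4.0137 pm → p₀ = h/λ₀ = 1.6508e-22 kg·m/s
Δλ = λ_C(1 − cos 131°) = 4.0181 pm
λ' = 8.0318 pm → p' = h/λ' = 8.2497e-23 kg·m/s

The scattered photon makes angle θ = 131° with the incident direction, so by the law of cosines:
|p⃗_e|² = p₀² + p'² − 2p₀p'cos θ
|p⃗_e|² = (1.6508e-22)² + (8.2497e-23)² − 2·1.6508e-22·8.2497e-23·cos(131°)
|p⃗_e| = 2.2788e-22 kg·m/s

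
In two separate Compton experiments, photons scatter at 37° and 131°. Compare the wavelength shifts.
131° produces the larger shift by a factor of 8.224

Calculate both shifts using Δλ = λ_C(1 - cos θ):

For θ₁ = 37°:
Δλ₁ = 2.4263 × (1 - cos(37°))
Δλ₁ = 2.4263 × 0.2014
Δλ₁ = 0.4886 pm

For θ₂ = 131°:
Δλ₂ = 2.4263 × (1 - cos(131°))
Δλ₂ = 2.4263 × 1.6561
Δλ₂ = 4.0181 pm

The 131° angle produces the larger shift.
Ratio: 4.0181/0.4886 = 8.224

(Intermediate values are shown rounded; full precision is carried through to the final answer.)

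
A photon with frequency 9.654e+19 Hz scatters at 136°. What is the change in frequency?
5.534e+19 Hz (decrease)

Convert frequency to wavelength (c = 299792458 m/s):
λ₀ = c/f₀ = 299792458/9.654e+19 = 3.1053704e-12 m = 3.1054 pm

Calculate Compton shift:
Δλ = λ_C(1 - cos(136°)) = 4.1717 pm

Final wavelength:
λ' = λ₀ + Δλ = 3.1054 + 4.1717 = 7.2770 pm

Final frequency:
f' = c/λ' = 299792458/7.2770222e-12 = 4.1197134e+19 Hz

Frequency shift (decrease):
Δf = f₀ - f' = 9.654e+19 - 4.1197134e+19 = 5.534e+19 Hz

(Intermediate values are shown rounded; full precision is carried through to the final answer.)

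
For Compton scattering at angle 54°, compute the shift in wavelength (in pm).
1.0002 pm

Using the Compton scattering formula:
Δλ = λ_C(1 - cos θ)

where λ_C = h/(m_e·c) ≈ 2.4263 pm is the Compton wavelength of an electron.

For θ = 54°:
cos(54°) = 0.5878
1 - cos(54°) = 0.4122

Δλ = 2.4263 × 0.4122
Δλ = 1.0002 pm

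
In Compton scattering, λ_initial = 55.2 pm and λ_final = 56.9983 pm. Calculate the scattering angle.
75.00°

First find the wavelength shift:
Δλ = λ' - λ = 56.9983 - 55.2 = 1.7983 pm

Using Δλ = λ_C(1 - cos θ), with λ_C = h/(m_e·c) ≈ 2.42631024 pm:
cos θ = 1 - Δλ/λ_C
cos θ = 1 - 1.7983/2.42631024
cos θ = 0.258833

θ = arccos(0.258833)
θ = 75.00°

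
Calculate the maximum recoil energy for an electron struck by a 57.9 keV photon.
10.6969 keV

Maximum energy transfer occurs at θ = 180° (backscattering).

Initial photon: E₀ = 57.9 keV → λ₀ = 21.4135 pm

Maximum Compton shift (at 180°):
Δλ_max = 2λ_C = 2 × 2.4263 = 4.8526 pm

Final wavelength:
λ' = 21.4135 + 4.8526 = 26.2661 pm

Minimum photon energy (maximum energy to electron):
E'_min = hc/λ' = 47.2031 keV

Maximum electron kinetic energy:
K_max = E₀ - E'_min = 57.9000 - 47.2031 = 10.6969 keV

(Intermediate values are shown rounded; full precision is carried through to the final answer.)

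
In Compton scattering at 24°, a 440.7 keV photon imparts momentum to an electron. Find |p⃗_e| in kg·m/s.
9.5880e-23 kg·m/s

The electron is initially at rest, so by conservation of momentum:
p⃗_e = p⃗₀ − p⃗'  (incident photon momentum minus scattered photon momentum)

Photon momentum magnitudes (p = h/λ = E/c):
λ₀ = hc/E₀ = 2.8133 pm → p₀ = h/λ₀ = 2.3552e-22 kg·m/s
Δλ = λ_C(1 − cos 24°) = 0.2098 pm
λ' = 3.0231 pm → p' = h/λ' = 2.1918e-22 kg·m/s

The scattered photon makes angle θ = 24° with the incident direction, so by the law of cosines:
|p⃗_e|² = p₀² + p'² − 2p₀p'cos θ
|p⃗_e|² = (2.3552e-22)² + (2.1918e-22)² − 2·2.3552e-22·2.1918e-22·cos(24°)
|p⃗_e| = 9.5880e-23 kg·m/s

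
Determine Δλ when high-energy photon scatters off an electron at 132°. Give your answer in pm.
4.0498 pm

Using the Compton scattering formula:
Δλ = λ_C(1 - cos θ)

where λ_C = h/(m_e·c) ≈ 2.4263 pm is the Compton wavelength of an electron.

For θ = 132°:
cos(132°) = -0.6691
1 - cos(132°) = 1.6691

Δλ = 2.4263 × 1.6691
Δλ = 4.0498 pm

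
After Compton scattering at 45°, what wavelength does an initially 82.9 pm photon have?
83.6106 pm

Using the Compton formula: λ' = λ + λ_C(1 − cos θ)

For θ = 45°, cos θ = √2/2 (exact) ≈ 0.7071, so:
1 − cos 45° = 1 − (√2/2) ≈ 0.2929

Δλ = λ_C × 0.2929 = 2.4263 × 0.2929 = 0.7106 pm

λ' = 82.9 + 0.7106 = 83.6106 pm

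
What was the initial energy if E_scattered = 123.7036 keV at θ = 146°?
222.0001 keV

Convert final energy to wavelength (hc ≈ 1239.842 keV·pm):
λ' = hc/E' = 1239.842 / 123.7036 = 10.0227 pm

Calculate the Compton shift:
Δλ = λ_C(1 - cos(146°))
Δλ = 2.4263 × (1 - cos(146°))
Δλ = 4.4378 pm

Initial wavelength:
λ = λ' - Δλ = 10.0227 - 4.4378 = 5.5849 pm

Initial energy:
E = hc/λ = 1239.842 / 5.5849 = 222.0001 keV

(Intermediate values are shown rounded; full precision is carried through to the final answer.)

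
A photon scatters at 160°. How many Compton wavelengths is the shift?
1.9397 λ_C

The Compton shift formula is:
Δλ = λ_C(1 - cos θ)

Dividing both sides by λ_C:
Δλ/λ_C = 1 - cos θ

For θ = 160°:
Δλ/λ_C = 1 - cos(160°)
Δλ/λ_C = 1 - -0.9397
Δλ/λ_C = 1.9397

This means the shift is 1.9397 × λ_C = 4.7063 pm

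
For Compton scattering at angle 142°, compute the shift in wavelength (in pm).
4.3383 pm

Using the Compton scattering formula:
Δλ = λ_C(1 - cos θ)

where λ_C = h/(m_e·c) ≈ 2.4263 pm is the Compton wavelength of an electron.

For θ = 142°:
cos(142°) = -0.7880
1 - cos(142°) = 1.7880

Δλ = 2.4263 × 1.7880
Δλ = 4.3383 pm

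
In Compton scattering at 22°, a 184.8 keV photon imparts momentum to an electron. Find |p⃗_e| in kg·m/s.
3.7289e-23 kg·m/s

The electron is initially at rest, so by conservation of momentum:
p⃗_e = p⃗₀ − p⃗'  (incident photon momentum minus scattered photon momentum)

Photon momentum magnitudes (p = h/λ = E/c):
λ₀ = hc/E₀ = 6.7091 pm → p₀ = h/λ₀ = 9.8762e-23 kg·m/s
Δλ = λ_C(1 − cos 22°) = 0.1767 pm
λ' = 6.8858 pm → p' = h/λ' = 9.6228e-23 kg·m/s

The scattered photon makes angle θ = 22° with the incident direction, so by the law of cosines:
|p⃗_e|² = p₀² + p'² − 2p₀p'cos θ
|p⃗_e|² = (9.8762e-23)² + (9.6228e-23)² − 2·9.8762e-23·9.6228e-23·cos(22°)
|p⃗_e| = 3.7289e-23 kg·m/s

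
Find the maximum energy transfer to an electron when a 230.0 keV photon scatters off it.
108.9600 keV

Maximum energy transfer occurs at θ = 180° (backscattering).

Initial photon: E₀ = 230.0 keV → λ₀ = 5.3906 pm

Maximum Compton shift (at 180°):
Δλ_max = 2λ_C = 2 × 2.4263 = 4.8526 pm

Final wavelength:
λ' = 5.3906 + 4.8526 = 10.2432 pm

Minimum photon energy (maximum energy to electron):
E'_min = hc/λ' = 121.0400 keV

Maximum electron kinetic energy:
K_max = E₀ - E'_min = 230.0000 - 121.0400 = 108.9600 keV

(Intermediate values are shown rounded; full precision is carried through to the final answer.)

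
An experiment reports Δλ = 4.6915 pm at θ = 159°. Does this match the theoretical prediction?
Yes, consistent

Calculate the expected shift for θ = 159°:

Δλ_expected = λ_C(1 - cos(159°))
Δλ_expected = 2.4263 × (1 - cos(159°))
Δλ_expected = 2.4263 × 1.9336
Δλ_expected = 4.6915 pm

Given shift: 4.6915 pm
Expected shift: 4.6915 pm
Difference: 0.0000 pm

The values match. This is consistent with Compton scattering at the stated angle.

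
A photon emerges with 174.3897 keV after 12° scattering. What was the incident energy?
175.7000 keV

Convert final energy to wavelength (hc ≈ 1239.842 keV·pm):
λ' = hc/E' = 1239.842 / 174.3897 = 7.1096 pm

Calculate the Compton shift:
Δλ = λ_C(1 - cos(12°))
Δλ = 2.4263 × (1 - cos(12°))
Δλ = 0.0530 pm

Initial wavelength:
λ = λ' - Δλ = 7.1096 - 0.0530 = 7.0566 pm

Initial energy:
E = hc/λ = 1239.842 / 7.0566 = 175.7000 keV

(Intermediate values are shown rounded; full precision is carried through to the final answer.)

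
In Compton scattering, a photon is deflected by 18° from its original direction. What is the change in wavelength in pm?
0.1188 pm

Using the Compton scattering formula:
Δλ = λ_C(1 - cos θ)

where λ_C = h/(m_e·c) ≈ 2.4263 pm is the Compton wavelength of an electron.

For θ = 18°:
cos(18°) = 0.9511
1 - cos(18°) = 0.0489

Δλ = 2.4263 × 0.0489
Δλ = 0.1188 pm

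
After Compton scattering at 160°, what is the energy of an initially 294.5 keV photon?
139.0536 keV

First convert energy to wavelength:
λ = hc/E, with hc ≈ 1239.842 keV·pm (i.e. 1239.842 eV·nm)

For E = 294.5 keV = 294500 eV:
λ = 1239.842 keV·pm / 294.5 keV
λ = 4.2100 pm

Calculate the Compton shift:
Δλ = λ_C(1 - cos(160°)) = 2.4263 × 1.9397
Δλ = 4.7063 pm

Final wavelength:
λ' = 4.2100 + 4.7063 = 8.9163 pm

Final energy:
E' = hc/λ' = 1239.842 / 8.9163 = 139.0536 keV

(Intermediate values are shown rounded; full precision is carried through to the final answer.)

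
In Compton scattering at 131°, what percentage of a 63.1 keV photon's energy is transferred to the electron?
0.1698 (or 16.98%)

Calculate initial and final photon energies:

Initial: E₀ = 63.1 keV → λ₀ = 19.6488 pm
Compton shift: Δλ = 4.0181 pm
Final wavelength: λ' = 23.6670 pm
Final energy: E' = 52.3870 keV

Fractional energy loss:
(E₀ - E')/E₀ = (63.1000 - 52.3870)/63.1000
= 10.7130/63.1000
= 0.1698
= 16.98%

(Intermediate values are shown rounded; full precision is carried through to the final answer.)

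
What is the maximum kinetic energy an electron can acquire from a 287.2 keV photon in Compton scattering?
151.9881 keV

Maximum energy transfer occurs at θ = 180° (backscattering).

Initial photon: E₀ = 287.2 keV → λ₀ = 4.3170 pm

Maximum Compton shift (at 180°):
Δλ_max = 2λ_C = 2 × 2.4263 = 4.8526 pm

Final wavelength:
λ' = 4.3170 + 4.8526 = 9.1696 pm

Minimum photon energy (maximum energy to electron):
E'_min = hc/λ' = 135.2119 keV

Maximum electron kinetic energy:
K_max = E₀ - E'_min = 287.2000 - 135.2119 = 151.9881 keV

(Intermediate values are shown rounded; full precision is carried through to the final answer.)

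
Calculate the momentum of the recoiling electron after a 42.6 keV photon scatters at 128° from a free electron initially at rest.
3.8514e-23 kg·m/s

The electron is initially at rest, so by conservation of momentum:
p⃗_e = p⃗₀ − p⃗'  (incident photon momentum minus scattered photon momentum)

Photon momentum magnitudes (p = h/λ = E/c):
λ₀ = hc/E₀ = 29.1043 pm → p₀ = h/λ₀ = 2.2767e-23 kg·m/s
Δλ = λ_C(1 − cos 128°) = 3.9201 pm
λ' = 33.0244 pm → p' = h/λ' = 2.0064e-23 kg·m/s

The scattered photon makes angle θ = 128° with the incident direction, so by the law of cosines:
|p⃗_e|² = p₀² + p'² − 2p₀p'cos θ
|p⃗_e|² = (2.2767e-23)² + (2.0064e-23)² − 2·2.2767e-23·2.0064e-23·cos(128°)
|p⃗_e| = 3.8514e-23 kg·m/s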